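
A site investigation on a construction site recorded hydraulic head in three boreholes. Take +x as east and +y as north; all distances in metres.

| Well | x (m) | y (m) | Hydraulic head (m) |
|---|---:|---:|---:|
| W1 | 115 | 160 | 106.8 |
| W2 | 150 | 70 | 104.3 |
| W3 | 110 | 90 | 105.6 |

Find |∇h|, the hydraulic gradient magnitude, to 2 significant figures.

0.030

Differences from W1: to W2 (Δx, Δy, Δh) = (35, -90, -2.5); to W3 = (-5, -70, -1.2).
Determinant of the coordinate differences = 35·(-70) − (-5)·(-90) = -2900.
∂h/∂x = [(-2.5)·(-70) − (-1.2)·(-90)] / -2900 = -0.02310
∂h/∂y = [35·(-1.2) − (-5)·(-2.5)] / -2900 = +0.01879
|∇h| = √(-0.02310² + 0.01879²) = 0.02978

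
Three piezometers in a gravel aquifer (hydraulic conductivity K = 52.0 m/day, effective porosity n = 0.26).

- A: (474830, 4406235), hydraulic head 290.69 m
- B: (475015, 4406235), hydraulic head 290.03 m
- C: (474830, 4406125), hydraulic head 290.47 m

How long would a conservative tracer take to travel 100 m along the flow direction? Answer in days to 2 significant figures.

120 days

∂h/∂x = (290.03 − 290.69) / (475015 − 474830) = -0.003568
∂h/∂y = (290.47 − 290.69) / (4406125 − 4406235) = +0.002000
|∇h| = √(-0.003568² + 0.002000²) = 0.00409
Seepage velocity v = K·i/n = 52.0 × 0.00409 / 0.26 = 0.818 m/day.
t = 100 / 0.818 = 122.2 days.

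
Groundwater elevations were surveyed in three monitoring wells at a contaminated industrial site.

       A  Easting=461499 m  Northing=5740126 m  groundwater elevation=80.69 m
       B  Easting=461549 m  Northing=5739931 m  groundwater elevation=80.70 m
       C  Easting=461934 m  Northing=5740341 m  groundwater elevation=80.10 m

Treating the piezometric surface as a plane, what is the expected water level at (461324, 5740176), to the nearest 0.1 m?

Differences from A: to B (Δx, Δy, Δh) = (50, -195, +0.01); to C = (435, 215, -0.59).
Determinant of the coordinate differences = 50·215 − 435·(-195) = 95575.
∂h/∂x = [(+0.01)·215 − (-0.59)·(-195)] / 95575 = -0.001181
∂h/∂y = [50·(-0.59) − 435·(+0.01)] / 95575 = -0.0003542
h(461324, 5740176) = 80.69 + (-0.001181)·(-175) + (-0.0003542)·(50) = 80.69 +0.207 -0.018 = 80.879 m.

80.9 m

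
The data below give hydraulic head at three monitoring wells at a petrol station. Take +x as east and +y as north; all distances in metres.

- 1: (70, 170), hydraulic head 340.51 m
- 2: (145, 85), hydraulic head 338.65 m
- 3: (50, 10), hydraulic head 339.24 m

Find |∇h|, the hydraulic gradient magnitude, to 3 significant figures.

0.0169

Taking 1 as reference: 2−1 = (75, -85, -1.86); 3−1 = (-20, -160, -1.27).
Determinant of the coordinate differences = 75·(-160) − (-20)·(-85) = -13700.
∂h/∂x = [(-1.86)·(-160) − (-1.27)·(-85)] / -13700 = -0.01384
∂h/∂y = [75·(-1.27) − (-20)·(-1.86)] / -13700 = +0.009668
|∇h| = √(-0.01384² + 0.009668²) = 0.01688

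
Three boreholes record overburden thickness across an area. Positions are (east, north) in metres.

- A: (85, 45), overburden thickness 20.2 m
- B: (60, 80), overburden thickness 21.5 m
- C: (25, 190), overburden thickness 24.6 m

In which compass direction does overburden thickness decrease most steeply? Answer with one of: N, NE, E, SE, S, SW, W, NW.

SE

With d = a·x + b·y + c and A as origin, the differences give:
  (-25)·a + 35·b = +1.3
  (-60)·a + 145·b = +4.4
Eliminate b (×145 and ×35, subtract): -1525·a = 34.50 → a = ∂d/∂x = -0.02262
Back-substitute: b = ∂d/∂y = +0.02098.
Steepest decrease is along −∇f = (+0.02262 E, -0.02098 N) → southeast.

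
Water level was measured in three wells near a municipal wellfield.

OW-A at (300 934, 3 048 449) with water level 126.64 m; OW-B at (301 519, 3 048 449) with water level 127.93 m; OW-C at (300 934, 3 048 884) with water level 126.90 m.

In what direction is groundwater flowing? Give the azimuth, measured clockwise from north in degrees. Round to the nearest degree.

255°

∂h/∂x = (127.93 − 126.64) / (301519 − 300934) = +0.002205
∂h/∂y = (126.90 − 126.64) / (3048884 − 3048449) = +0.0005977
Flow direction (−∇h) has components (-0.002205 E, -0.0005977 N).
Azimuth = atan2(E, N) = atan2(-0.002205, -0.0005977) = 254.8° ≈ 255°.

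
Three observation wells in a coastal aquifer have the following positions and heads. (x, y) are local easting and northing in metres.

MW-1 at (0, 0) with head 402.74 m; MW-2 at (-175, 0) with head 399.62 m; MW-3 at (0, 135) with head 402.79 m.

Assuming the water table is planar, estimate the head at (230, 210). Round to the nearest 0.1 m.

406.9 m

∂h/∂x = (399.62 − 402.74) / (-175 − 0) = +0.01783
∂h/∂y = (402.79 − 402.74) / (135 − 0) = +0.0003704
h(230, 210) = 402.74 + (+0.01783)·(230) + (+0.0003704)·(210) = 402.74 +4.101 +0.078 = 406.918 m.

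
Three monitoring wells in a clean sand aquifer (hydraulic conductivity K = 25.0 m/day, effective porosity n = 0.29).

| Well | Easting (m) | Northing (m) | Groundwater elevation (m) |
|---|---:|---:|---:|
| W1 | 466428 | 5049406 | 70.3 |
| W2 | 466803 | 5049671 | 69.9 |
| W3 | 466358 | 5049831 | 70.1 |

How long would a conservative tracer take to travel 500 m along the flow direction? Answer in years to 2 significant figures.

Differences from W1: to W2 (Δx, Δy, Δh) = (375, 265, -0.4); to W3 = (-70, 425, -0.2).
Solve a·Δx + b·Δy = Δh: det = 375·425 − (-70)·265 = 177925.
∂h/∂x = [(-0.4)·425 − (-0.2)·265] / 177925 = -0.0006576
∂h/∂y = [375·(-0.2) − (-70)·(-0.4)] / 177925 = -0.0005789
|∇h| = √(-0.0006576² + -0.0005789²) = 0.0008761
Seepage velocity v = K·i/n = 25.0 × 0.0008761 / 0.29 = 0.07553 m/day.
t = 500 / 0.07553 = 6620 days = 18.1 years.

18 years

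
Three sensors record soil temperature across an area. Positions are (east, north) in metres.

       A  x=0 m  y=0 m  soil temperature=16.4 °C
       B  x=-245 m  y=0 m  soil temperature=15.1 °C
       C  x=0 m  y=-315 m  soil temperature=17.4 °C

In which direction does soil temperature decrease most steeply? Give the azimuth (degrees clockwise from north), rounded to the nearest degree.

301°

∂T/∂x = (15.1 − 16.4) / (-245 − 0) = +0.005306
∂T/∂y = (17.4 − 16.4) / (-315 − 0) = -0.003175
Steepest decrease is along −∇f: components (-0.005306 E, +0.003175 N).
Azimuth = atan2(-0.005306, +0.003175) = 300.9° ≈ 301°.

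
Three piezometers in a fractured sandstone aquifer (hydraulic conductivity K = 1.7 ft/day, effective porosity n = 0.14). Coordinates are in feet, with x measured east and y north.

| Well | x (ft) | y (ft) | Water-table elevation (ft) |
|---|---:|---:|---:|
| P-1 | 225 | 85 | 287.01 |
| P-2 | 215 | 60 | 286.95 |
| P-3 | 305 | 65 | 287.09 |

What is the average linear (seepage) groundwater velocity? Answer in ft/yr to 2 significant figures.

10 ft/yr

With h = a·x + b·y + c and P-1 as origin, the differences give:
  (-10)·a + (-25)·b = -0.06
  80·a + (-20)·b = +0.08
Eliminate b (×(-20) and ×(-25), subtract): 2200·a = 3.200 → a = ∂h/∂x = +0.001455
Back-substitute: b = ∂h/∂y = +0.001818.
|∇h| = √(0.001455² + 0.001818²) = 0.002329
Seepage velocity v = K·i/n = 1.7 × 0.002329 / 0.14 = 0.02828 ft/day = 10.33 ft/yr.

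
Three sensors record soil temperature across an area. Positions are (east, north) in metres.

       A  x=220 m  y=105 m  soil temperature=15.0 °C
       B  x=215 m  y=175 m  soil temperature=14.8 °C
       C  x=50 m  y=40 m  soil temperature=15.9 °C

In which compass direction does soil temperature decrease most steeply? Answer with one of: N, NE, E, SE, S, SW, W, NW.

NE

With T = a·x + b·y + c and A as origin, the differences give:
  (-5)·a + 70·b = -0.2
  (-170)·a + (-65)·b = +0.9
Eliminate b (×(-65) and ×70, subtract): 12225·a = -50.00 → a = ∂T/∂x = -0.004090
Back-substitute: b = ∂T/∂y = -0.003149.
Steepest decrease is along −∇f = (+0.004090 E, +0.003149 N) → northeast.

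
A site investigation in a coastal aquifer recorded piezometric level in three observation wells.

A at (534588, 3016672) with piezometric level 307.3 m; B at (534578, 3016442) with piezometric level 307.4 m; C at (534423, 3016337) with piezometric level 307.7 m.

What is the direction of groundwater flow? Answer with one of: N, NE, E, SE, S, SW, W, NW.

With h = a·x + b·y + c and A as origin, the differences give:
  (-10)·a + (-230)·b = +0.1
  (-165)·a + (-335)·b = +0.4
Eliminate b (×(-335) and ×(-230), subtract): -34600·a = 58.50 → a = ∂h/∂x = -0.001691
Back-substitute: b = ∂h/∂y = -0.0003613.
Flow = −∇h = (+0.001691 east, +0.0003613 north), which points east.

E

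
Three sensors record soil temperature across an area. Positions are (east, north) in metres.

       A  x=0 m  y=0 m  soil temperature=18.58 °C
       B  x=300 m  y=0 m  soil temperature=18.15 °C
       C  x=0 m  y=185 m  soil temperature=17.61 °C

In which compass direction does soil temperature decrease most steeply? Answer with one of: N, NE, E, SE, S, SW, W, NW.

∂T/∂x = (18.15 − 18.58) / (300 − 0) = -0.001433
∂T/∂y = (17.61 − 18.58) / (185 − 0) = -0.005243
Steepest decrease is along −∇f = (+0.001433 E, +0.005243 N) → north.

N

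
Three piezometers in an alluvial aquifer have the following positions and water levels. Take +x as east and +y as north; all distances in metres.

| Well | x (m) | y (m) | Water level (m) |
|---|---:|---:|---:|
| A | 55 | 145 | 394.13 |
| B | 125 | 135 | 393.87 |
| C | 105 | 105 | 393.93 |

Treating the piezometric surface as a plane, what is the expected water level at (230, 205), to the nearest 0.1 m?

Taking A as reference: B−A = (70, -10, -0.26); C−A = (50, -40, -0.20).
Determinant of the coordinate differences = 70·(-40) − 50·(-10) = -2300.
∂h/∂x = [(-0.26)·(-40) − (-0.20)·(-10)] / -2300 = -0.003652
∂h/∂y = [70·(-0.20) − 50·(-0.26)] / -2300 = +0.0004348
h(230, 205) = 394.13 + (-0.003652)·(175) + (+0.0004348)·(60) = 394.13 -0.639 +0.026 = 393.517 m.

393.5 m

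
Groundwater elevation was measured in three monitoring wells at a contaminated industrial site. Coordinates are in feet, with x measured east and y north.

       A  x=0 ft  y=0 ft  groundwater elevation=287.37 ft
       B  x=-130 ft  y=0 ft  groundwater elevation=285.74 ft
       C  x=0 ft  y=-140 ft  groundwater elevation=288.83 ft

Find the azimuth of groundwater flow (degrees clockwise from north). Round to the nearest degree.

∂h/∂x = (285.74 − 287.37) / (-130 − 0) = +0.01254
∂h/∂y = (288.83 − 287.37) / (-140 − 0) = -0.01043
Flow direction (−∇h) has components (-0.01254 E, +0.01043 N).
Azimuth = atan2(E, N) = atan2(-0.01254, +0.01043) = 309.8° ≈ 310°.

310°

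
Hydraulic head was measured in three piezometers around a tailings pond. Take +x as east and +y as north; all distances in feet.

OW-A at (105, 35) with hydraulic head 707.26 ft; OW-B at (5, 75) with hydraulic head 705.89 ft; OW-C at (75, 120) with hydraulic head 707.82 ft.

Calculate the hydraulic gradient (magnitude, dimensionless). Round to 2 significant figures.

0.023

With h = a·x + b·y + c and OW-A as origin, the differences give:
  (-100)·a + 40·b = -1.37
  (-30)·a + 85·b = +0.56
Eliminate b (×85 and ×40, subtract): -7300·a = -138.850 → a = ∂h/∂x = +0.01902
Back-substitute: b = ∂h/∂y = +0.01330.
|∇h| = √(0.01902² + 0.01330²) = 0.02321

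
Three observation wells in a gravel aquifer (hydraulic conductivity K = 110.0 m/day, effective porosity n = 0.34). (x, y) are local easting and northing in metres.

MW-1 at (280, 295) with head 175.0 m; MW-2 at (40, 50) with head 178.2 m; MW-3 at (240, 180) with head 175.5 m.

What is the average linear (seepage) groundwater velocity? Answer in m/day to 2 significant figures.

Taking MW-1 as reference: MW-2−MW-1 = (-240, -245, +3.2); MW-3−MW-1 = (-40, -115, +0.5).
Determinant of the coordinate differences = (-240)·(-115) − (-40)·(-245) = 17800.
∂h/∂x = [(+3.2)·(-115) − (+0.5)·(-245)] / 17800 = -0.01379
∂h/∂y = [(-240)·(+0.5) − (-40)·(+3.2)] / 17800 = +0.0004494
|∇h| = √(-0.01379² + 0.0004494²) = 0.0138
Seepage velocity v = K·i/n = 110.0 × 0.0138 / 0.34 = 4.465 m/day.

4.5 m/day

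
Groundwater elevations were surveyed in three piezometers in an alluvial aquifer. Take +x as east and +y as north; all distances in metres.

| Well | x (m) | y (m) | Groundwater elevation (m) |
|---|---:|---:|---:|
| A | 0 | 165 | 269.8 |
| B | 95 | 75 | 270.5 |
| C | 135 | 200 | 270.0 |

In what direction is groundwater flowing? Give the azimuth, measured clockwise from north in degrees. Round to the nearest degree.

Differences from A: to B (Δx, Δy, Δh) = (95, -90, +0.7); to C = (135, 35, +0.2).
Solve a·Δx + b·Δy = Δh: det = 95·35 − 135·(-90) = 15475.
∂h/∂x = [(+0.7)·35 − (+0.2)·(-90)] / 15475 = +0.002746
∂h/∂y = [95·(+0.2) − 135·(+0.7)] / 15475 = -0.004879
Flow direction (−∇h) has components (-0.002746 E, +0.004879 N).
Azimuth = atan2(E, N) = atan2(-0.002746, +0.004879) = 330.6° ≈ 331°.

331°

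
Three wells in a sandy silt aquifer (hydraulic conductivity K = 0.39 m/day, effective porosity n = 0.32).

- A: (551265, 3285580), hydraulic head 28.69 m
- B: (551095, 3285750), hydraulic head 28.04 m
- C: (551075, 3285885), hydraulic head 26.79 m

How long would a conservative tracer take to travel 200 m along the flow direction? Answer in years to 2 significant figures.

37 years

Taking A as reference: B−A = (-170, 170, -0.65); C−A = (-190, 305, -1.90).
Determinant of the coordinate differences = (-170)·305 − (-190)·170 = -19550.
∂h/∂x = [(-0.65)·305 − (-1.90)·170] / -19550 = -0.006381
∂h/∂y = [(-170)·(-1.90) − (-190)·(-0.65)] / -19550 = -0.01020
|∇h| = √(-0.006381² + -0.01020²) = 0.01203
Seepage velocity v = K·i/n = 0.39 × 0.01203 / 0.32 = 0.01466 m/day.
t = 200 / 0.01466 = 1.364e+04 days = 37.3 years.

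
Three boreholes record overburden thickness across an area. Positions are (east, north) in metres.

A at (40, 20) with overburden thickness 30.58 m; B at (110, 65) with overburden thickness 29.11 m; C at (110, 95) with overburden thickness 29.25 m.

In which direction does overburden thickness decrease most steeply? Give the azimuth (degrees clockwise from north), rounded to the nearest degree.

101°

Three-point gradient (reference A): Δ to B = (70, 45, -1.47), Δ to C = (70, 75, -1.33).
∂d/∂x = -0.02400, ∂d/∂y = +0.004667 (det = 2100).
Steepest decrease is along −∇f: components (+0.02400 E, -0.004667 N).
Azimuth = atan2(+0.02400, -0.004667) = 101.0° ≈ 101°.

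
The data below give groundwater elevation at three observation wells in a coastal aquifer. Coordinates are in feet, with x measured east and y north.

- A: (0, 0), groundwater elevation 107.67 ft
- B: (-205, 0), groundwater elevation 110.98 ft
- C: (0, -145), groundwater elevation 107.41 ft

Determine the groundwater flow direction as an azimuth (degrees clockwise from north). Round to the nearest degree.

096°

∂h/∂x = (110.98 − 107.67) / (-205 − 0) = -0.01615
∂h/∂y = (107.41 − 107.67) / (-145 − 0) = +0.001793
Flow direction (−∇h) has components (+0.01615 E, -0.001793 N).
Azimuth = atan2(E, N) = atan2(+0.01615, -0.001793) = 96.3° ≈ 096°.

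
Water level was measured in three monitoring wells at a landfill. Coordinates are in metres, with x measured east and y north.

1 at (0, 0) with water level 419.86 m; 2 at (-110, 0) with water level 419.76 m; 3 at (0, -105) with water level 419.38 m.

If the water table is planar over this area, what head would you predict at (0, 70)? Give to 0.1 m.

420.2 m

∂h/∂x = (419.76 − 419.86) / (-110 − 0) = +0.0009091
∂h/∂y = (419.38 − 419.86) / (-105 − 0) = +0.004571
h(0, 70) = 419.86 + (+0.0009091)·(0) + (+0.004571)·(70) = 419.86 +0.000 +0.320 = 420.180 m.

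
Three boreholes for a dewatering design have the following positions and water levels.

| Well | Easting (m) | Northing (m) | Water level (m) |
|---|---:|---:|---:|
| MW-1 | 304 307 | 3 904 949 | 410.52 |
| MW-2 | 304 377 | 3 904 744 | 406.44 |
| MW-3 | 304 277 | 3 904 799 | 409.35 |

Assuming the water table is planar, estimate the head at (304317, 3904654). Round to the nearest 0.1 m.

Taking MW-1 as reference: MW-2−MW-1 = (70, -205, -4.08); MW-3−MW-1 = (-30, -150, -1.17).
Solve a·Δx + b·Δy = Δh: det = 70·(-150) − (-30)·(-205) = -16650.
∂h/∂x = [(-4.08)·(-150) − (-1.17)·(-205)] / -16650 = -0.02235
∂h/∂y = [70·(-1.17) − (-30)·(-4.08)] / -16650 = +0.01227
h(304317, 3904654) = 410.52 + (-0.02235)·(10) + (+0.01227)·(-295) = 410.52 -0.224 -3.620 = 406.677 m.

406.7 m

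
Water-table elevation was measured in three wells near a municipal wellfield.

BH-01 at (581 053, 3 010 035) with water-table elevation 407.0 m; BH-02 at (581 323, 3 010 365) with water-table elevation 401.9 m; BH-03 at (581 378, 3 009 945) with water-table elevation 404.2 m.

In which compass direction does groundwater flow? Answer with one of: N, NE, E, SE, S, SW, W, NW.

With h = a·x + b·y + c and BH-01 as origin, the differences give:
  270·a + 330·b = -5.1
  325·a + (-90)·b = -2.8
Eliminate b (×(-90) and ×330, subtract): -131550·a = 1383.00 → a = ∂h/∂x = -0.01051
Back-substitute: b = ∂h/∂y = -0.006853.
Flow = −∇h = (+0.01051 east, +0.006853 north), which points northeast.

NE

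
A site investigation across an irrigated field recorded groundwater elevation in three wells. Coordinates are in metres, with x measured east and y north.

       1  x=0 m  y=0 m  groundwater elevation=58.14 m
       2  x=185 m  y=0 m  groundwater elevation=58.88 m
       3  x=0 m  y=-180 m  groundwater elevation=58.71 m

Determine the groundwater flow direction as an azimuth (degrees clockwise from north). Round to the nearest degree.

308°

∂h/∂x = (58.88 − 58.14) / (185 − 0) = +0.004000
∂h/∂y = (58.71 − 58.14) / (-180 − 0) = -0.003167
Flow direction (−∇h) has components (-0.004000 E, +0.003167 N).
Azimuth = atan2(E, N) = atan2(-0.004000, +0.003167) = 308.4° ≈ 308°.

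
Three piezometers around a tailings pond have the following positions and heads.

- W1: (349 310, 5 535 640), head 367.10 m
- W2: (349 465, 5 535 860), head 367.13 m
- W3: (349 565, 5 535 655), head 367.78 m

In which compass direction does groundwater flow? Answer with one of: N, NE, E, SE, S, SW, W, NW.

NW

Differences from W1: to W2 (Δx, Δy, Δh) = (155, 220, +0.03); to W3 = (255, 15, +0.68).
Determinant of the coordinate differences = 155·15 − 255·220 = -53775.
∂h/∂x = [(+0.03)·15 − (+0.68)·220] / -53775 = +0.002774
∂h/∂y = [155·(+0.68) − 255·(+0.03)] / -53775 = -0.001818
Flow = −∇h = (-0.002774 east, +0.001818 north), which points northwest.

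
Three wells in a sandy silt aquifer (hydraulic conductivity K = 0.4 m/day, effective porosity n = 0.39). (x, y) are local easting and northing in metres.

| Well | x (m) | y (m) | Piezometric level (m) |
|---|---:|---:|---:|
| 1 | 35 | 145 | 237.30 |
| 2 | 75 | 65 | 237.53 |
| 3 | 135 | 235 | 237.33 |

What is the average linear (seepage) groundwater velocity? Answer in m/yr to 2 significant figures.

1.0 m/yr

Differences from 1: to 2 (Δx, Δy, Δh) = (40, -80, +0.23); to 3 = (100, 90, +0.03).
Solve a·Δx + b·Δy = Δh: det = 40·90 − 100·(-80) = 11600.
∂h/∂x = [(+0.23)·90 − (+0.03)·(-80)] / 11600 = +0.001991
∂h/∂y = [40·(+0.03) − 100·(+0.23)] / 11600 = -0.001879
|∇h| = √(0.001991² + -0.001879²) = 0.002738
Seepage velocity v = K·i/n = 0.4 × 0.002738 / 0.39 = 0.002808 m/day = 1.026 m/yr.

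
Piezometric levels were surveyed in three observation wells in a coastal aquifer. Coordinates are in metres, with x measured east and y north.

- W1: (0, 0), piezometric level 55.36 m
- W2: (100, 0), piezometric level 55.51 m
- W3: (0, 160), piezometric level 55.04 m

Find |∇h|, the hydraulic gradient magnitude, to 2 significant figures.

0.0025

∂h/∂x = (55.51 − 55.36) / (100 − 0) = +0.001500
∂h/∂y = (55.04 − 55.36) / (160 − 0) = -0.002000
|∇h| = √(0.001500² + -0.002000²) = 0.0025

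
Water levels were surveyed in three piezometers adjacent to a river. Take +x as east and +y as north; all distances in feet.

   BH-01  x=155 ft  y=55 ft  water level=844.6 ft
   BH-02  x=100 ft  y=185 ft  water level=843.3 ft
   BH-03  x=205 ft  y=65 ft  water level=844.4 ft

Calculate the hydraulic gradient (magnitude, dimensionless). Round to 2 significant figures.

With h = a·x + b·y + c and BH-01 as origin, the differences give:
  (-55)·a + 130·b = -1.3
  50·a + 10·b = -0.2
Eliminate b (×10 and ×130, subtract): -7050·a = 13.00 → a = ∂h/∂x = -0.001844
Back-substitute: b = ∂h/∂y = -0.01078.
|∇h| = √(-0.001844² + -0.01078²) = 0.01094

0.011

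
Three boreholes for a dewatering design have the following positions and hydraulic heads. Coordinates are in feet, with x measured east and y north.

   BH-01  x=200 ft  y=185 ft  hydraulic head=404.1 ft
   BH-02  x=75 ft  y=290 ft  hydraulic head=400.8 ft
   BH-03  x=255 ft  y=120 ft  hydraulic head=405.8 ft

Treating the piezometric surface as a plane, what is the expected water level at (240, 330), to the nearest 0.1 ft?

402.8 ft

Differences from BH-01: to BH-02 (Δx, Δy, Δh) = (-125, 105, -3.3); to BH-03 = (55, -65, +1.7).
Solve a·Δx + b·Δy = Δh: det = (-125)·(-65) − 55·105 = 2350.
∂h/∂x = [(-3.3)·(-65) − (+1.7)·105] / 2350 = +0.01532
∂h/∂y = [(-125)·(+1.7) − 55·(-3.3)] / 2350 = -0.01319
h(240, 330) = 404.1 + (+0.01532)·(40) + (-0.01319)·(145) = 404.1 +0.613 -1.913 = 402.800 ft.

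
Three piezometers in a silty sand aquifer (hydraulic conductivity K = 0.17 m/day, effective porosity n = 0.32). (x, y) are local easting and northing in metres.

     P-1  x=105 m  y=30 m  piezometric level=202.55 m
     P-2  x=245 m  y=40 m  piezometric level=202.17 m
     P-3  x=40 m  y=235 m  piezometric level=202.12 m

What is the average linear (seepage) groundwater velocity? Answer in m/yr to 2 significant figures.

0.74 m/yr

With h = a·x + b·y + c and P-1 as origin, the differences give:
  140·a + 10·b = -0.38
  (-65)·a + 205·b = -0.43
Eliminate b (×205 and ×10, subtract): 29350·a = -73.600 → a = ∂h/∂x = -0.002508
Back-substitute: b = ∂h/∂y = -0.002893.
|∇h| = √(-0.002508² + -0.002893²) = 0.003829
Seepage velocity v = K·i/n = 0.17 × 0.003829 / 0.32 = 0.002034 m/day = 0.7429 m/yr.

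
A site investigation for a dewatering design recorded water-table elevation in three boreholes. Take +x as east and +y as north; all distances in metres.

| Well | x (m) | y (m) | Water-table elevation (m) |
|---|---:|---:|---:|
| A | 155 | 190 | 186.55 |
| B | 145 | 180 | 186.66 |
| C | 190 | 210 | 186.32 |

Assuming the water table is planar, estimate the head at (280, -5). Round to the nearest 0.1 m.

Taking A as reference: B−A = (-10, -10, +0.11); C−A = (35, 20, -0.23).
Determinant of the coordinate differences = (-10)·20 − 35·(-10) = 150.
∂h/∂x = [(+0.11)·20 − (-0.23)·(-10)] / 150 = -0.0006667
∂h/∂y = [(-10)·(-0.23) − 35·(+0.11)] / 150 = -0.01033
h(280, -5) = 186.55 + (-0.0006667)·(125) + (-0.01033)·(-195) = 186.55 -0.083 +2.015 = 188.482 m.

188.5 m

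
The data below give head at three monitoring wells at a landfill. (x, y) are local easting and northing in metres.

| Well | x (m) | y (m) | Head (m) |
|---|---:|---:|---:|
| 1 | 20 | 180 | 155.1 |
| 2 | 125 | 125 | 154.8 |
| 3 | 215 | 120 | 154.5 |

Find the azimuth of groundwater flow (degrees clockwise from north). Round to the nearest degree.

Three-point gradient (reference 1): Δ to 2 = (105, -55, -0.3), Δ to 3 = (195, -60, -0.6).
∂h/∂x = -0.003390, ∂h/∂y = -0.001017 (det = 4425).
Flow direction (−∇h) has components (+0.003390 E, +0.001017 N).
Azimuth = atan2(E, N) = atan2(+0.003390, +0.001017) = 73.3° ≈ 073°.

073°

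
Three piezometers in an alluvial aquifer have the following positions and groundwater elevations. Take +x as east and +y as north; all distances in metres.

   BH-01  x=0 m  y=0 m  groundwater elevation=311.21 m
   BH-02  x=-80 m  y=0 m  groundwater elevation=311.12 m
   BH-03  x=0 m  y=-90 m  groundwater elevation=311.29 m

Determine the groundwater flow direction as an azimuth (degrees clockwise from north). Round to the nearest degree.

308°

∂h/∂x = (311.12 − 311.21) / (-80 − 0) = +0.001125
∂h/∂y = (311.29 − 311.21) / (-90 − 0) = -0.0008889
Flow direction (−∇h) has components (-0.001125 E, +0.0008889 N).
Azimuth = atan2(E, N) = atan2(-0.001125, +0.0008889) = 308.3° ≈ 308°.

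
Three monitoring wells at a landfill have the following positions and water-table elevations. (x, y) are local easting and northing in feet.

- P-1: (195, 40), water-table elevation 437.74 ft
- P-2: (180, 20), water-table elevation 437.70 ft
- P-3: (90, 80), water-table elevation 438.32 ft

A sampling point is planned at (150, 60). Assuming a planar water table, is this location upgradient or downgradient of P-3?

Differences from P-1: to P-2 (Δx, Δy, Δh) = (-15, -20, -0.04); to P-3 = (-105, 40, +0.58).
Determinant of the coordinate differences = (-15)·40 − (-105)·(-20) = -2700.
∂h/∂x = [(-0.04)·40 − (+0.58)·(-20)] / -2700 = -0.003704
∂h/∂y = [(-15)·(+0.58) − (-105)·(-0.04)] / -2700 = +0.004778
Head at (150, 60) = 437.74 + (-0.003704)·(-45) + (+0.004778)·(20) = 438.00 ft.
That is lower than the 438.32 ft at P-3, so the point is downgradient.

downgradient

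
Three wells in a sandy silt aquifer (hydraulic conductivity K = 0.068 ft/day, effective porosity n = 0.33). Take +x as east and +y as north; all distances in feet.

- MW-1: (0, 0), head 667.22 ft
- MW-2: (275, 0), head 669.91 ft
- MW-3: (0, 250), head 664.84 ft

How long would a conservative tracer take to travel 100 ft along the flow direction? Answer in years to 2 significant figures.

∂h/∂x = (669.91 − 667.22) / (275 − 0) = +0.009782
∂h/∂y = (664.84 − 667.22) / (250 − 0) = -0.009520
|∇h| = √(0.009782² + -0.009520²) = 0.01365
Seepage velocity v = K·i/n = 0.068 × 0.01365 / 0.33 = 0.002813 ft/day.
t = 100 / 0.002813 = 3.555e+04 days = 97.3 years.

97 years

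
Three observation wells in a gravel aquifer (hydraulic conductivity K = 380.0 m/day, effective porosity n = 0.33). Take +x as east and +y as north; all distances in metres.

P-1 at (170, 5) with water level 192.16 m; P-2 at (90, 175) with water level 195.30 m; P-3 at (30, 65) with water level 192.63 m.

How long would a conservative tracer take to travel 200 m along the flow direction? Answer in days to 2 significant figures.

7.9 days

Differences from P-1: to P-2 (Δx, Δy, Δh) = (-80, 170, +3.14); to P-3 = (-140, 60, +0.47).
Solve a·Δx + b·Δy = Δh: det = (-80)·60 − (-140)·170 = 19000.
∂h/∂x = [(+3.14)·60 − (+0.47)·170] / 19000 = +0.005711
∂h/∂y = [(-80)·(+0.47) − (-140)·(+3.14)] / 19000 = +0.02116
|∇h| = √(0.005711² + 0.02116²) = 0.02192
Seepage velocity v = K·i/n = 380.0 × 0.02192 / 0.33 = 25.24 m/day.
t = 200 / 25.24 = 7.924 days.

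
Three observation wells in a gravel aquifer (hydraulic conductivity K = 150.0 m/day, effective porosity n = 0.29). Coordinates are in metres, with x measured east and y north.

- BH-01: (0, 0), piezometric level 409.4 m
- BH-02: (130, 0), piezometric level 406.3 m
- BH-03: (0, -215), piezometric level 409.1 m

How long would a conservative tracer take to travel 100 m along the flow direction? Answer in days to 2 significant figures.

∂h/∂x = (406.3 − 409.4) / (130 − 0) = -0.02385
∂h/∂y = (409.1 − 409.4) / (-215 − 0) = +0.001395
|∇h| = √(-0.02385² + 0.001395²) = 0.02389
Seepage velocity v = K·i/n = 150.0 × 0.02389 / 0.29 = 12.36 m/day.
t = 100 / 12.36 = 8.091 days.

8.1 days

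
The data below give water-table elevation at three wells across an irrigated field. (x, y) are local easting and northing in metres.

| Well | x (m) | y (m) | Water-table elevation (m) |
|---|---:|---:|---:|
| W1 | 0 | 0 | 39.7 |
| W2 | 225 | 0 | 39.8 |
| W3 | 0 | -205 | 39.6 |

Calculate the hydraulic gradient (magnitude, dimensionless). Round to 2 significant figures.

0.00066

∂h/∂x = (39.8 − 39.7) / (225 − 0) = +0.0004444
∂h/∂y = (39.6 − 39.7) / (-205 − 0) = +0.0004878
|∇h| = √(0.0004444² + 0.0004878²) = 0.0006599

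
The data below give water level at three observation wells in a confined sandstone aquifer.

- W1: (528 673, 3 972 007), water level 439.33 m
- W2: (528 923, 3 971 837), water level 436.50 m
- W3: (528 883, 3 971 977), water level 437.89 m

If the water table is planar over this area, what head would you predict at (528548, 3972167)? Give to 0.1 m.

441.4 m

Taking W1 as reference: W2−W1 = (250, -170, -2.83); W3−W1 = (210, -30, -1.44).
Determinant of the coordinate differences = 250·(-30) − 210·(-170) = 28200.
∂h/∂x = [(-2.83)·(-30) − (-1.44)·(-170)] / 28200 = -0.005670
∂h/∂y = [250·(-1.44) − 210·(-2.83)] / 28200 = +0.008309
h(528548, 3972167) = 439.33 + (-0.005670)·(-125) + (+0.008309)·(160) = 439.33 +0.709 +1.329 = 441.368 m.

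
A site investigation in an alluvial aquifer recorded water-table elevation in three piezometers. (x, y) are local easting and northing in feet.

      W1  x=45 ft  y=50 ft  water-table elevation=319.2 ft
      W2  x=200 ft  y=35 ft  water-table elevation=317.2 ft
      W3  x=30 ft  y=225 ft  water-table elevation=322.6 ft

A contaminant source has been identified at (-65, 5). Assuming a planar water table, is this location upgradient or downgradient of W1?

Differences from W1: to W2 (Δx, Δy, Δh) = (155, -15, -2.0); to W3 = (-15, 175, +3.4).
Determinant of the coordinate differences = 155·175 − (-15)·(-15) = 26900.
∂h/∂x = [(-2.0)·175 − (+3.4)·(-15)] / 26900 = -0.01112
∂h/∂y = [155·(+3.4) − (-15)·(-2.0)] / 26900 = +0.01848
Head at (-65, 5) = 319.2 + (-0.01112)·(-110) + (+0.01848)·(-45) = 319.59 ft.
That is higher than the 319.2 ft at W1, so the point is upgradient.

upgradient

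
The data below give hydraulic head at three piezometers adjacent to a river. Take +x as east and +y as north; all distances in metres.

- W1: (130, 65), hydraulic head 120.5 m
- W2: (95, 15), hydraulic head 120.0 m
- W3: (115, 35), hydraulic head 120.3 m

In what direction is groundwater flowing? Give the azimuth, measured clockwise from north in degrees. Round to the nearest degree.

Three-point gradient (reference W1): Δ to W2 = (-35, -50, -0.5), Δ to W3 = (-15, -30, -0.2).
∂h/∂x = +0.01667, ∂h/∂y = -0.001667 (det = 300).
Flow direction (−∇h) has components (-0.01667 E, +0.001667 N).
Azimuth = atan2(E, N) = atan2(-0.01667, +0.001667) = 275.7° ≈ 276°.

276°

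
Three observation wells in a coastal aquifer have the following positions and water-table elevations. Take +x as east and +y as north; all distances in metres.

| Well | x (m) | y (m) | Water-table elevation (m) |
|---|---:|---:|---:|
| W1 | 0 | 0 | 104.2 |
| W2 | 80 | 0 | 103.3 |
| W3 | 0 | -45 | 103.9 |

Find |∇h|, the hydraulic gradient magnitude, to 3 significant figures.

∂h/∂x = (103.3 − 104.2) / (80 − 0) = -0.01125
∂h/∂y = (103.9 − 104.2) / (-45 − 0) = +0.006667
|∇h| = √(-0.01125² + 0.006667²) = 0.01308

0.0131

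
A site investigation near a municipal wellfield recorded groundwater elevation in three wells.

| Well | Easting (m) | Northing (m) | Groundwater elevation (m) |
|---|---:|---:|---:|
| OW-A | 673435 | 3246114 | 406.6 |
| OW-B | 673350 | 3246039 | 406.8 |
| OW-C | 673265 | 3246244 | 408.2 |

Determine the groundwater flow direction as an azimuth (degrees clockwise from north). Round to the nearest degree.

Taking OW-A as reference: OW-B−OW-A = (-85, -75, +0.2); OW-C−OW-A = (-170, 130, +1.6).
Determinant of the coordinate differences = (-85)·130 − (-170)·(-75) = -23800.
∂h/∂x = [(+0.2)·130 − (+1.6)·(-75)] / -23800 = -0.006134
∂h/∂y = [(-85)·(+1.6) − (-170)·(+0.2)] / -23800 = +0.004286
Flow direction (−∇h) has components (+0.006134 E, -0.004286 N).
Azimuth = atan2(E, N) = atan2(+0.006134, -0.004286) = 124.9° ≈ 125°.

125°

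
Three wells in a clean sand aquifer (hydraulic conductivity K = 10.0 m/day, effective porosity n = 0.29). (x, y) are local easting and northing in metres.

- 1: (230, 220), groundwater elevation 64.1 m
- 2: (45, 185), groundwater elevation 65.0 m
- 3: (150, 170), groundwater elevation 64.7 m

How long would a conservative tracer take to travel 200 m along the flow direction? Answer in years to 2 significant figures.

Differences from 1: to 2 (Δx, Δy, Δh) = (-185, -35, +0.9); to 3 = (-80, -50, +0.6).
Solve a·Δx + b·Δy = Δh: det = (-185)·(-50) − (-80)·(-35) = 6450.
∂h/∂x = [(+0.9)·(-50) − (+0.6)·(-35)] / 6450 = -0.003721
∂h/∂y = [(-185)·(+0.6) − (-80)·(+0.9)] / 6450 = -0.006047
|∇h| = √(-0.003721² + -0.006047²) = 0.0071
Seepage velocity v = K·i/n = 10.0 × 0.0071 / 0.29 = 0.2448 m/day.
t = 200 / 0.2448 = 817 days = 2.24 years.

2.2 years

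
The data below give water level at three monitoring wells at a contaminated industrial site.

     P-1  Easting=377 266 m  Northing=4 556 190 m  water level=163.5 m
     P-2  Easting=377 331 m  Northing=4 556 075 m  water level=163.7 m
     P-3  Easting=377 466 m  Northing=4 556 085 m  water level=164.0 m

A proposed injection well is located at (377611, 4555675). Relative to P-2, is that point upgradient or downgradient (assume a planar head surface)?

upgradient

With h = a·x + b·y + c and P-1 as origin, the differences give:
  65·a + (-115)·b = +0.2
  200·a + (-105)·b = +0.5
Eliminate b (×(-105) and ×(-115), subtract): 16175·a = 36.50 → a = ∂h/∂x = +0.002257
Back-substitute: b = ∂h/∂y = -0.0004637.
Head at (377611, 4555675) = 163.5 + (+0.002257)·(345) + (-0.0004637)·(-515) = 164.52 m.
That is higher than the 163.7 m at P-2, so the point is upgradient.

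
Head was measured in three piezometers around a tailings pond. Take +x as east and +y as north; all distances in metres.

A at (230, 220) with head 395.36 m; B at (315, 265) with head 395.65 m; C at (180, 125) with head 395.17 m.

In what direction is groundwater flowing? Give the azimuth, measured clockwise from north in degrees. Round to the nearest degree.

Differences from A: to B (Δx, Δy, Δh) = (85, 45, +0.29); to C = (-50, -95, -0.19).
Determinant of the coordinate differences = 85·(-95) − (-50)·45 = -5825.
∂h/∂x = [(+0.29)·(-95) − (-0.19)·45] / -5825 = +0.003262
∂h/∂y = [85·(-0.19) − (-50)·(+0.29)] / -5825 = +0.0002833
Flow direction (−∇h) has components (-0.003262 E, -0.0002833 N).
Azimuth = atan2(E, N) = atan2(-0.003262, -0.0002833) = 265.0° ≈ 265°.

265°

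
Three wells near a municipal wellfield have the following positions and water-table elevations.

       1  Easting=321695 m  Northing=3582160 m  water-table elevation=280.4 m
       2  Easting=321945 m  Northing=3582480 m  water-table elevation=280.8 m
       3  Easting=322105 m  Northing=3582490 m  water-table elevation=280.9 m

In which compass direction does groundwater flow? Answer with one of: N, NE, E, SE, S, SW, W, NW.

SW

With h = a·x + b·y + c and 1 as origin, the differences give:
  250·a + 320·b = +0.4
  410·a + 330·b = +0.5
Eliminate b (×330 and ×320, subtract): -48700·a = -28.00 → a = ∂h/∂x = +0.0005749
Back-substitute: b = ∂h/∂y = +0.0008008.
Flow = −∇h = (-0.0005749 east, -0.0008008 north), which points southwest.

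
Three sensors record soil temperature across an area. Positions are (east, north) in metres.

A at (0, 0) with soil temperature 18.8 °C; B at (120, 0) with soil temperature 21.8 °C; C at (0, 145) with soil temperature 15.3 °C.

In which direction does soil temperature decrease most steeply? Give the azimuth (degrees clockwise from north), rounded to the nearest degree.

∂T/∂x = (21.8 − 18.8) / (120 − 0) = +0.02500
∂T/∂y = (15.3 − 18.8) / (145 − 0) = -0.02414
Steepest decrease is along −∇f: components (-0.02500 E, +0.02414 N).
Azimuth = atan2(-0.02500, +0.02414) = 314.0° ≈ 314°.

314°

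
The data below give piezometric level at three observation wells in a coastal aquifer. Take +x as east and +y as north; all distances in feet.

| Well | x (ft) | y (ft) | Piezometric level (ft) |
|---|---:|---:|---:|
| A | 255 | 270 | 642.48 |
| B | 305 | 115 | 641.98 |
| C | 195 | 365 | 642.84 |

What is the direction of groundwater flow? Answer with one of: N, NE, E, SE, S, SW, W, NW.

Taking A as reference: B−A = (50, -155, -0.50); C−A = (-60, 95, +0.36).
Determinant of the coordinate differences = 50·95 − (-60)·(-155) = -4550.
∂h/∂x = [(-0.50)·95 − (+0.36)·(-155)] / -4550 = -0.001824
∂h/∂y = [50·(+0.36) − (-60)·(-0.50)] / -4550 = +0.002637
Flow = −∇h = (+0.001824 east, -0.002637 north), which points southeast.

SE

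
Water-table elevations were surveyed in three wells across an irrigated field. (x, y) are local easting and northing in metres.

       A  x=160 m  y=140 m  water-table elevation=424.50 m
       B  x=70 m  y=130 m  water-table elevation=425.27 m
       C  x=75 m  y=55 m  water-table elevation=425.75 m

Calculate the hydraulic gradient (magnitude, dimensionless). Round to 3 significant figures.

Taking A as reference: B−A = (-90, -10, +0.77); C−A = (-85, -85, +1.25).
Solve a·Δx + b·Δy = Δh: det = (-90)·(-85) − (-85)·(-10) = 6800.
∂h/∂x = [(+0.77)·(-85) − (+1.25)·(-10)] / 6800 = -0.007787
∂h/∂y = [(-90)·(+1.25) − (-85)·(+0.77)] / 6800 = -0.006919
|∇h| = √(-0.007787² + -0.006919²) = 0.01042

0.0104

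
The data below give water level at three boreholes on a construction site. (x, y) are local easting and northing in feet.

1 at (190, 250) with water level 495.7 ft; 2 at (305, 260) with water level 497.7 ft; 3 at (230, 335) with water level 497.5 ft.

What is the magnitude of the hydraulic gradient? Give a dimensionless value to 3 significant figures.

Taking 1 as reference: 2−1 = (115, 10, +2.0); 3−1 = (40, 85, +1.8).
Solve a·Δx + b·Δy = Δh: det = 115·85 − 40·10 = 9375.
∂h/∂x = [(+2.0)·85 − (+1.8)·10] / 9375 = +0.01621
∂h/∂y = [115·(+1.8) − 40·(+2.0)] / 9375 = +0.01355
|∇h| = √(0.01621² + 0.01355²) = 0.02113

0.0211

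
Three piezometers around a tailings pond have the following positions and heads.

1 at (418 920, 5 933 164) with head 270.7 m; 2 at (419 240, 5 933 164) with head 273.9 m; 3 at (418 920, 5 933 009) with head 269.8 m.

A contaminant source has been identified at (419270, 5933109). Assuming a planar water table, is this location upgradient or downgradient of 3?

∂h/∂x = (273.9 − 270.7) / (419240 − 418920) = +0.010000
∂h/∂y = (269.8 − 270.7) / (5933009 − 5933164) = +0.005806
Head at (419270, 5933109) = 270.7 + (+0.010000)·(350) + (+0.005806)·(-55) = 273.88 m.
That is higher than the 269.8 m at 3, so the point is upgradient.

upgradient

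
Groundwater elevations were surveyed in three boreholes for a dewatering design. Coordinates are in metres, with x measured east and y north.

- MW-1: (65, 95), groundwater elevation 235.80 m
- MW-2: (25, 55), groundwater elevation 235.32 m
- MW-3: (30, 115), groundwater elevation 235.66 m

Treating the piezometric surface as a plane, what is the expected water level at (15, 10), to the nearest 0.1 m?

235.0 m

Differences from MW-1: to MW-2 (Δx, Δy, Δh) = (-40, -40, -0.48); to MW-3 = (-35, 20, -0.14).
Determinant of the coordinate differences = (-40)·20 − (-35)·(-40) = -2200.
∂h/∂x = [(-0.48)·20 − (-0.14)·(-40)] / -2200 = +0.006909
∂h/∂y = [(-40)·(-0.14) − (-35)·(-0.48)] / -2200 = +0.005091
h(15, 10) = 235.80 + (+0.006909)·(-50) + (+0.005091)·(-85) = 235.80 -0.345 -0.433 = 235.022 m.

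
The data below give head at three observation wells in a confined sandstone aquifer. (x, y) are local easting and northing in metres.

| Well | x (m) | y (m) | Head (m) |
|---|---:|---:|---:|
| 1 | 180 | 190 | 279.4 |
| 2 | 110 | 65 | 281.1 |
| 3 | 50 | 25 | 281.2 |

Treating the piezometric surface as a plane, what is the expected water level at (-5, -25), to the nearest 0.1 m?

Taking 1 as reference: 2−1 = (-70, -125, +1.7); 3−1 = (-130, -165, +1.8).
Determinant of the coordinate differences = (-70)·(-165) − (-130)·(-125) = -4700.
∂h/∂x = [(+1.7)·(-165) − (+1.8)·(-125)] / -4700 = +0.01181
∂h/∂y = [(-70)·(+1.8) − (-130)·(+1.7)] / -4700 = -0.02021
h(-5, -25) = 279.4 + (+0.01181)·(-185) + (-0.02021)·(-215) = 279.4 -2.185 +4.346 = 281.561 m.

281.6 m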